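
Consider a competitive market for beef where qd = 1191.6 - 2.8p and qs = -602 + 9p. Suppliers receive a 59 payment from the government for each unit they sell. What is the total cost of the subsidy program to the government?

Government cost = 52628

Pre-subsidy: 1191.6 - 2.8p = -602 + 9p gives p* = 152, q* = 766.
With the subsidy, sellers receive ps = pb + 59 for each unit, where pb is the price buyers pay.
Supply in terms of pb becomes qs = -602 + 9(pb + 59) = -71 + 9pb. Setting this equal to demand: 1191.6 - 2.8pb = -71 + 9pb, so pb = 107.
Sellers receive ps = 107 + 59 = 166; q' = 1191.6 − 2.8·107 = 892.
Government outlay = subsidy × quantity = 59 × 892 = 52628.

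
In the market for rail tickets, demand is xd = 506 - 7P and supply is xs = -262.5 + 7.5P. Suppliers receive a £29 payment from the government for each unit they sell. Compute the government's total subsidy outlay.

Government cost = £6960

Pre-subsidy: 506 - 7P = -262.5 + 7.5P gives P* = 53, x* = 135.
With the subsidy, sellers receive Ps = Pb + 29 for each unit, where Pb is the price buyers pay.
Supply in terms of Pb becomes xs = -262.5 + 7.5(Pb + 29) = -45 + 7.5Pb. Setting this equal to demand: 506 - 7Pb = -45 + 7.5Pb, so Pb = 38.
Sellers receive Ps = 38 + 29 = 67; x' = 506 − 7·38 = 240.
Government outlay = subsidy × quantity = 29 × 240 = 6960.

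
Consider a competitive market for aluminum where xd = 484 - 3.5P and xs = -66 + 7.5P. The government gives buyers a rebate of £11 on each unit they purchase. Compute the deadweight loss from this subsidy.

Pre-subsidy: 484 - 3.5P = -66 + 7.5P gives P* = 50, x* = 309.
With the rebate, buyers effectively pay Pb = Ps − 11, where Ps is the price sellers receive.
Demand in terms of Ps becomes xd = 484 − 3.5(Ps − 11) = 522.5 - 3.5Ps. Setting this equal to supply: 522.5 - 3.5Ps = -66 + 7.5Ps, so Ps = 53.5.
Buyers pay Pb = 53.5 − 11 = 42.5; x' = -66 + 7.5·53.5 = 335.25.
The subsidy expands output by 335.25 − 309 = 26.25 past the efficient level; on those units the gap between marginal cost and willingness to pay runs from 0 up to 11.
DWL = ½ × 11 × 26.25 = 144.375.

Deadweight loss = £144.375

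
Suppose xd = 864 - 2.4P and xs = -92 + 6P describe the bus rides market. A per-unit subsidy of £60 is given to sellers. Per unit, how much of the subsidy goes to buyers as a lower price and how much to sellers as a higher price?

Buyers gain 300/7 per unit; sellers gain 120/7 per unit

Pre-subsidy: 864 - 2.4P = -92 + 6P gives P* = 2390/21, x* = 4136/7.
With the subsidy, sellers receive Ps = Pb + 60 for each unit, where Pb is the price buyers pay.
Supply in terms of Pb becomes xs = -92 + 6(Pb + 60) = 268 + 6Pb. Setting this equal to demand: 864 - 2.4Pb = 268 + 6Pb, so Pb = 1490/21.
Sellers receive Ps = 1490/21 + 60 = 2750/21; x' = 864 − 2.4·(1490/21) = 4856/7.
Buyers' price falls by P* − Pb = 2390/21 − 1490/21 = 300/7; sellers' price rises by Ps − P* = 2750/21 − 2390/21 = 120/7.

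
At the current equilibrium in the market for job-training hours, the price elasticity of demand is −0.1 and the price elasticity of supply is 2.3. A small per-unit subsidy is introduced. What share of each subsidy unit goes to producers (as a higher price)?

For a small subsidy around the equilibrium, the benefit split depends on the relative slopes, which at a point are proportional to the elasticities.
Buyer share = εs/(εs + |εd|) = 2.3/(2.3 + 0.1) = 23/24; seller share = |εd|/(εs + |εd|) = 1/24.
So producers capture 1/24 of the subsidy.

Producer share = 1/24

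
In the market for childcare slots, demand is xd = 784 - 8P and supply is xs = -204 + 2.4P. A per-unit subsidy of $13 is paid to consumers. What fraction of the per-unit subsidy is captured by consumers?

Pre-subsidy: 784 - 8P = -204 + 2.4P gives P* = 95, x* = 24.
With the rebate, buyers effectively pay Pb = Ps − 13, where Ps is the price sellers receive.
Demand in terms of Ps becomes xd = 784 − 8(Ps − 13) = 888 - 8Ps. Setting this equal to supply: 888 - 8Ps = -204 + 2.4Ps, so Ps = 105.
Buyers pay Pb = 105 − 13 = 92; x' = -204 + 2.4·105 = 48.
Buyers' price falls by P* − Pb = 95 − 92 = 3; sellers' price rises by Ps − P* = 105 − 95 = 10.
So consumers capture 3/13 = 3/13 of each unit of subsidy.

Consumer share = 3/13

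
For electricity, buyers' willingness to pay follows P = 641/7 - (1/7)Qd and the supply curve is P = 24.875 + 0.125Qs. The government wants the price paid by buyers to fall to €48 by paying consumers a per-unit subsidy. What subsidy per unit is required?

At a buyer price of 48, quantity demanded is 641 − 7·48 = 305.
Sellers supply 305 only when they receive Ps = 24.875 + 0.125·305 = 63.
s = Ps − Pb = 63 − 48 = 15.

Required subsidy s = €15 per unit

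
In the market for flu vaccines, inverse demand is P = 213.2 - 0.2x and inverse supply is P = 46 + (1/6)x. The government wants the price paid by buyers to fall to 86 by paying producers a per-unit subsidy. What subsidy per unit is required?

At a buyer price of 86, quantity demanded is 1066 − 5·86 = 636.
Sellers supply 636 only when they receive Ps = 46 + (1/6)·636 = 152.
s = Ps − Pb = 152 − 86 = 66.

Required subsidy s = 66 per unit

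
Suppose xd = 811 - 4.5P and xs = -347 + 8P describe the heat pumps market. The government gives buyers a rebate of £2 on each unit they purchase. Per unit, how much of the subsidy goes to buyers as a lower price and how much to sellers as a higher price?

Buyers gain £1.28 per unit; sellers gain £0.72 per unit

Pre-subsidy: 811 - 4.5P = -347 + 8P gives P* = 92.64, x* = 394.12.
With the rebate, buyers effectively pay Pb = Ps − 2, where Ps is the price sellers receive.
Demand in terms of Ps becomes xd = 811 − 4.5(Ps − 2) = 820 - 4.5Ps. Setting this equal to supply: 820 - 4.5Ps = -347 + 8Ps, so Ps = 93.36.
Buyers pay Pb = 93.36 − 2 = 91.36; x' = -347 + 8·93.36 = 399.88.
Buyers' price falls by P* − Pb = 92.64 − 91.36 = 1.28; sellers' price rises by Ps − P* = 93.36 − 92.64 = 0.72.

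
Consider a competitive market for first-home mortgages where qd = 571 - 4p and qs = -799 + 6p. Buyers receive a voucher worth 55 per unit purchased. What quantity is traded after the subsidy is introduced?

q' = 155

Pre-subsidy: 571 - 4p = -799 + 6p gives p* = 137, q* = 23.
With the rebate, buyers effectively pay pb = ps − 55, where ps is the price sellers receive.
Demand in terms of ps becomes qd = 571 − 4(ps − 55) = 791 - 4ps. Setting this equal to supply: 791 - 4ps = -799 + 6ps, so ps = 159.
Buyers pay pb = 159 − 55 = 104; q' = -799 + 6·159 = 155.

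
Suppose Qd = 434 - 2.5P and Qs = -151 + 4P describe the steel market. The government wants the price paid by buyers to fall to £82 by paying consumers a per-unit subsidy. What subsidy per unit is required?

At a buyer price of 82, quantity demanded is 434 − 2.5·82 = 229.
Sellers supply 229 only when they receive Ps with -151 + 4·Ps = 229, i.e. Ps = 95.
s = Ps − Pb = 95 − 82 = 13.

Required subsidy s = £13 per unit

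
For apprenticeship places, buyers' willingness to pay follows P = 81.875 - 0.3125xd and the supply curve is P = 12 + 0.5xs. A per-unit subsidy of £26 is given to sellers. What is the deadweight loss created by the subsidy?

Pre-subsidy: 81.875 - 0.3125x = 12 + 0.5x gives x* = 86 and P* = 55.
With the subsidy, sellers receive Ps = Pb + 26 for each unit, where Pb is the price buyers pay.
On the curves, Pb = 81.875 - 0.3125x and Ps = 12 + 0.5x; the wedge Ps − Pb = 26 gives 12 + 0.5x − (81.875 - 0.3125x) = 26, so x' = 118.
Then Pb = 81.875 − 0.3125·118 = 45 and Ps = 12 + 0.5·118 = 71.
The subsidy expands output by 118 − 86 = 32 past the efficient level; on those units the gap between marginal cost and willingness to pay runs from 0 up to 26.
DWL = ½ × 26 × 32 = 416.

Deadweight loss = £416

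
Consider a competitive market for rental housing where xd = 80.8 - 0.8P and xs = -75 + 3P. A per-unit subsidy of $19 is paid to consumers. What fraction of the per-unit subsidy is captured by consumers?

Pre-subsidy: 80.8 - 0.8P = -75 + 3P gives P* = 41, x* = 48.
With the rebate, buyers effectively pay Pb = Ps − 19, where Ps is the price sellers receive.
Demand in terms of Ps becomes xd = 80.8 − 0.8(Ps − 19) = 96 - 0.8Ps. Setting this equal to supply: 96 - 0.8Ps = -75 + 3Ps, so Ps = 45.
Buyers pay Pb = 45 − 19 = 26; x' = -75 + 3·45 = 60.
Buyers' price falls by P* − Pb = 41 − 26 = 15; sellers' price rises by Ps − P* = 45 − 41 = 4.
So consumers capture 15/19 = 15/19 of each unit of subsidy.

Consumer share = 15/19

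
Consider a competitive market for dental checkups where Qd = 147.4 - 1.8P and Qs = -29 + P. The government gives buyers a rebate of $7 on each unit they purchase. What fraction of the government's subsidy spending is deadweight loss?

DWL / government spending = 9/154

Pre-subsidy: 147.4 - 1.8P = -29 + P gives P* = 63, Q* = 34.
With the rebate, buyers effectively pay Pb = Ps − 7, where Ps is the price sellers receive.
Demand in terms of Ps becomes Qd = 147.4 − 1.8(Ps − 7) = 160 - 1.8Ps. Setting this equal to supply: 160 - 1.8Ps = -29 + Ps, so Ps = 67.5.
Buyers pay Pb = 67.5 − 7 = 60.5; Q' = -29 + 1·67.5 = 38.5.
ΔCS = ½(34 + 38.5)(63 − 60.5) = 90.625; ΔPS = ½(34 + 38.5)(67.5 − 63) = 163.125.
Government spending = 7 × 38.5 = 269.5.
DWL = ½ × 7 × (38.5 − 34) = 15.75; fraction = 15.75 / 269.5 = 9/154.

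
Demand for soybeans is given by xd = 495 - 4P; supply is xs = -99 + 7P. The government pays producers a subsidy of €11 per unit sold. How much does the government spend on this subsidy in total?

Government cost = €3377

Pre-subsidy: 495 - 4P = -99 + 7P gives P* = 54, x* = 279.
With the subsidy, sellers receive Ps = Pb + 11 for each unit, where Pb is the price buyers pay.
Supply in terms of Pb becomes xs = -99 + 7(Pb + 11) = -22 + 7Pb. Setting this equal to demand: 495 - 4Pb = -22 + 7Pb, so Pb = 47.
Sellers receive Ps = 47 + 11 = 58; x' = 495 − 4·47 = 307.
Government outlay = subsidy × quantity = 11 × 307 = 3377.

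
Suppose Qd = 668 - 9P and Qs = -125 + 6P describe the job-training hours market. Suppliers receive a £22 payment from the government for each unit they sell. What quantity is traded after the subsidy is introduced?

Pre-subsidy: 668 - 9P = -125 + 6P gives P* = 793/15, Q* = 192.2.
With the subsidy, sellers receive Ps = Pb + 22 for each unit, where Pb is the price buyers pay.
Supply in terms of Pb becomes Qs = -125 + 6(Pb + 22) = 7 + 6Pb. Setting this equal to demand: 668 - 9Pb = 7 + 6Pb, so Pb = 661/15.
Sellers receive Ps = 661/15 + 22 = 991/15; Q' = 668 − 9·(661/15) = 271.4.

Q' = 271.4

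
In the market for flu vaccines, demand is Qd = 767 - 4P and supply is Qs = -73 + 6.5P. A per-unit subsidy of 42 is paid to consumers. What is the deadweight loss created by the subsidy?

Pre-subsidy: 767 - 4P = -73 + 6.5P gives P* = 80, Q* = 447.
With the rebate, buyers effectively pay Pb = Ps − 42, where Ps is the price sellers receive.
Demand in terms of Ps becomes Qd = 767 − 4(Ps − 42) = 935 - 4Ps. Setting this equal to supply: 935 - 4Ps = -73 + 6.5Ps, so Ps = 96.
Buyers pay Pb = 96 − 42 = 54; Q' = -73 + 6.5·96 = 551.
The subsidy expands output by 551 − 447 = 104 past the efficient level; on those units the gap between marginal cost and willingness to pay runs from 0 up to 42.
DWL = ½ × 42 × 104 = 2184.

Deadweight loss = 2184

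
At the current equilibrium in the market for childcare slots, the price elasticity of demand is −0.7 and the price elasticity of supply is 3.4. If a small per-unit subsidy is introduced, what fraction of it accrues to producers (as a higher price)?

Producer share = 7/41

For a small subsidy around the equilibrium, the benefit split depends on the relative slopes, which at a point are proportional to the elasticities.
Buyer share = εs/(εs + |εd|) = 3.4/(3.4 + 0.7) = 34/41; seller share = |εd|/(εs + |εd|) = 7/41.
So producers capture 7/41 of the subsidy.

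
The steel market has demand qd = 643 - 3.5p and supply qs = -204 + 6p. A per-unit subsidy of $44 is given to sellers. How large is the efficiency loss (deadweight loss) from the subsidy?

Pre-subsidy: 643 - 3.5p = -204 + 6p gives p* = 1694/19, q* = 6288/19.
With the subsidy, sellers receive ps = pb + 44 for each unit, where pb is the price buyers pay.
Supply in terms of pb becomes qs = -204 + 6(pb + 44) = 60 + 6pb. Setting this equal to demand: 643 - 3.5pb = 60 + 6pb, so pb = 1166/19.
Sellers receive ps = 1166/19 + 44 = 2002/19; q' = 643 − 3.5·(1166/19) = 8136/19.
The subsidy expands output by 8136/19 − 6288/19 = 1848/19 past the efficient level; on those units the gap between marginal cost and willingness to pay runs from 0 up to 44.
DWL = ½ × 44 × 1848/19 = 40656/19.

Deadweight loss = 40656/19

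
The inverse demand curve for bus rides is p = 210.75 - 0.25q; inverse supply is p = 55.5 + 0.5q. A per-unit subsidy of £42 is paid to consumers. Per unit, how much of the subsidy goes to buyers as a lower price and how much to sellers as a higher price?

Pre-subsidy: 210.75 - 0.25q = 55.5 + 0.5q gives q* = 207 and p* = 159.
With the rebate, buyers effectively pay pb = ps − 42, where ps is the price sellers receive.
On the curves, pb = 210.75 - 0.25q and ps = 55.5 + 0.5q; the wedge ps − pb = 42 gives 55.5 + 0.5q − (210.75 - 0.25q) = 42, so q' = 263.
Then pb = 210.75 − 0.25·263 = 145 and ps = 55.5 + 0.5·263 = 187.
Buyers' price falls by p* − pb = 159 − 145 = 14; sellers' price rises by ps − p* = 187 − 159 = 28.

Buyers gain £14 per unit; sellers gain £28 per unit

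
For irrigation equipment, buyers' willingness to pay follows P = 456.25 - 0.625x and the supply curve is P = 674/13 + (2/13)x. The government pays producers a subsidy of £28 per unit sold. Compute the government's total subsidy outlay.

Government cost = 419720/27

Pre-subsidy: 456.25 - 0.625x = 674/13 + (2/13)x gives x* = 42058/81 and P* = 10670/81.
With the subsidy, sellers receive Ps = Pb + 28 for each unit, where Pb is the price buyers pay.
On the curves, Pb = 456.25 - 0.625x and Ps = 674/13 + (2/13)x; the wedge Ps − Pb = 28 gives 674/13 + (2/13)x − (456.25 - 0.625x) = 28, so x' = 14990/27.
Then Pb = 456.25 − 0.625·(14990/27) = 2950/27 and Ps = 674/13 + (2/13)·(14990/27) = 3706/27.
Government outlay = subsidy × quantity = 28 × 14990/27 = 419720/27.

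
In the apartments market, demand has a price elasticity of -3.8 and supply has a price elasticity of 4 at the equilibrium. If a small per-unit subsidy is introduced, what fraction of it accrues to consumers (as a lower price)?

Consumer share = 20/39

For a small subsidy around the equilibrium, the benefit split depends on the relative slopes, which at a point are proportional to the elasticities.
Buyer share = εs/(εs + |εd|) = 4/(4 + 3.8) = 20/39; seller share = |εd|/(εs + |εd|) = 19/39.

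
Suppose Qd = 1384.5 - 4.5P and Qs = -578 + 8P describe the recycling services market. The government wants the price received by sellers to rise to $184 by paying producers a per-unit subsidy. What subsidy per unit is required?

At a seller price of 184, quantity supplied is -578 + 8·184 = 894.
Buyers absorb 894 only when they pay Pb with 1384.5 − 4.5·Pb = 894, i.e. Pb = 109.
s = Ps − Pb = 184 − 109 = 75.

Required subsidy s = $75 per unit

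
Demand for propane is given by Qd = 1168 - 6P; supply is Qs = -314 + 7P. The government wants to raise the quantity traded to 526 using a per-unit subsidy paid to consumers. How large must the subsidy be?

At Q = 526, invert demand for the buyer price: Pb = (1168 − 526)/6 = 107; invert supply for the seller price: Ps = (526 − (-314))/7 = 120.
The subsidy must fill the gap: s = Ps − Pb = 120 − 107 = 13.

Required subsidy s = 13 per unit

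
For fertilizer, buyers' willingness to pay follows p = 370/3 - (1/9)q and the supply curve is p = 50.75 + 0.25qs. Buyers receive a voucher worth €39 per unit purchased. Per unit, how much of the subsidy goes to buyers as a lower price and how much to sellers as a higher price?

Buyers gain €12 per unit; sellers gain €27 per unit

Pre-subsidy: 370/3 - (1/9)q = 50.75 + 0.25q gives q* = 201 and p* = 101.
With the rebate, buyers effectively pay pb = ps − 39, where ps is the price sellers receive.
On the curves, pb = 370/3 - (1/9)q and ps = 50.75 + 0.25q; the wedge ps − pb = 39 gives 50.75 + 0.25q − (370/3 - (1/9)q) = 39, so q' = 309.
Then pb = 370/3 − (1/9)·309 = 89 and ps = 50.75 + 0.25·309 = 128.
Buyers' price falls by p* − pb = 101 − 89 = 12; sellers' price rises by ps − p* = 128 − 101 = 27.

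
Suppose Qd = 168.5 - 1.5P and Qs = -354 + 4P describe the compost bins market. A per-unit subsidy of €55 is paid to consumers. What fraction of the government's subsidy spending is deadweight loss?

Pre-subsidy: 168.5 - 1.5P = -354 + 4P gives P* = 95, Q* = 26.
With the rebate, buyers effectively pay Pb = Ps − 55, where Ps is the price sellers receive.
Demand in terms of Ps becomes Qd = 168.5 − 1.5(Ps − 55) = 251 - 1.5Ps. Setting this equal to supply: 251 - 1.5Ps = -354 + 4Ps, so Ps = 110.
Buyers pay Pb = 110 − 55 = 55; Q' = -354 + 4·110 = 86.
ΔCS = ½(26 + 86)(95 − 55) = 2240; ΔPS = ½(26 + 86)(110 − 95) = 840.
Government spending = 55 × 86 = 4730.
DWL = ½ × 55 × (86 − 26) = 1650; fraction = 1650 / 4730 = 15/43.

DWL / government spending = 15/43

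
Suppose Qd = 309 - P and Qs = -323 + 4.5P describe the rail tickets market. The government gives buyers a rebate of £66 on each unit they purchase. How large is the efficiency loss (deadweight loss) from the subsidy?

Deadweight loss = £1782

Pre-subsidy: 309 - P = -323 + 4.5P gives P* = 1264/11, Q* = 2135/11.
With the rebate, buyers effectively pay Pb = Ps − 66, where Ps is the price sellers receive.
Demand in terms of Ps becomes Qd = 309 − 1(Ps − 66) = 375 - Ps. Setting this equal to supply: 375 - Ps = -323 + 4.5Ps, so Ps = 1396/11.
Buyers pay Pb = 1396/11 − 66 = 670/11; Q' = -323 + 4.5·(1396/11) = 2729/11.
The subsidy expands output by 2729/11 − 2135/11 = 54 past the efficient level; on those units the gap between marginal cost and willingness to pay runs from 0 up to 66.
DWL = ½ × 66 × 54 = 1782.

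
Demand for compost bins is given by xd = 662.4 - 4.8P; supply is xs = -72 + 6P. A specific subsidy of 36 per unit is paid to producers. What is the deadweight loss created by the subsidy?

Deadweight loss = 1728

Pre-subsidy: 662.4 - 4.8P = -72 + 6P gives P* = 68, x* = 336.
With the subsidy, sellers receive Ps = Pb + 36 for each unit, where Pb is the price buyers pay.
Supply in terms of Pb becomes xs = -72 + 6(Pb + 36) = 144 + 6Pb. Setting this equal to demand: 662.4 - 4.8Pb = 144 + 6Pb, so Pb = 48.
Sellers receive Ps = 48 + 36 = 84; x' = 662.4 − 4.8·48 = 432.
The subsidy expands output by 432 − 336 = 96 past the efficient level; on those units the gap between marginal cost and willingness to pay runs from 0 up to 36.
DWL = ½ × 36 × 96 = 1728.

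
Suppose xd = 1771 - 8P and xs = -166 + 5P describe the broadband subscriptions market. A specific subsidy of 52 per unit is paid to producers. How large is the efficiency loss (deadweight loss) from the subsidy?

Pre-subsidy: 1771 - 8P = -166 + 5P gives P* = 149, x* = 579.
With the subsidy, sellers receive Ps = Pb + 52 for each unit, where Pb is the price buyers pay.
Supply in terms of Pb becomes xs = -166 + 5(Pb + 52) = 94 + 5Pb. Setting this equal to demand: 1771 - 8Pb = 94 + 5Pb, so Pb = 129.
Sellers receive Ps = 129 + 52 = 181; x' = 1771 − 8·129 = 739.
The subsidy expands output by 739 − 579 = 160 past the efficient level; on those units the gap between marginal cost and willingness to pay runs from 0 up to 52.
DWL = ½ × 52 × 160 = 4160.

Deadweight loss = 4160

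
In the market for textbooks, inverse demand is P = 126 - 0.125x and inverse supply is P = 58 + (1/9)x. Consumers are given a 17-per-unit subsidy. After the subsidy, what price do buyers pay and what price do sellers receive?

Pre-subsidy: 126 - 0.125x = 58 + (1/9)x gives x* = 288 and P* = 90.
With the rebate, buyers effectively pay Pb = Ps − 17, where Ps is the price sellers receive.
On the curves, Pb = 126 - 0.125x and Ps = 58 + (1/9)x; the wedge Ps − Pb = 17 gives 58 + (1/9)x − (126 - 0.125x) = 17, so x' = 360.
Then Pb = 126 − 0.125·360 = 81 and Ps = 58 + (1/9)·360 = 98.

Buyers pay 81; sellers receive 98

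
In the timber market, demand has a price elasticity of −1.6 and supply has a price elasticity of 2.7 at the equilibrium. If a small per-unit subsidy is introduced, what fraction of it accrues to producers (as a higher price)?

For a small subsidy around the equilibrium, the benefit split depends on the relative slopes, which at a point are proportional to the elasticities.
Buyer share = εs/(εs + |εd|) = 2.7/(2.7 + 1.6) = 27/43; seller share = |εd|/(εs + |εd|) = 16/43.
So producers capture 16/43 of the subsidy.

Producer share = 16/43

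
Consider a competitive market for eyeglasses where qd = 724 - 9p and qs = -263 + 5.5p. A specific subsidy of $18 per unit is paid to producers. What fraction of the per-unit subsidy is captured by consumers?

Pre-subsidy: 724 - 9p = -263 + 5.5p gives p* = 1974/29, q* = 3230/29.
With the subsidy, sellers receive ps = pb + 18 for each unit, where pb is the price buyers pay.
Supply in terms of pb becomes qs = -263 + 5.5(pb + 18) = -164 + 5.5pb. Setting this equal to demand: 724 - 9pb = -164 + 5.5pb, so pb = 1776/29.
Sellers receive ps = 1776/29 + 18 = 2298/29; q' = 724 − 9·(1776/29) = 5012/29.
Buyers' price falls by p* − pb = 1974/29 − 1776/29 = 198/29; sellers' price rises by ps − p* = 2298/29 − 1974/29 = 324/29.
So consumers capture (198/29)/18 = 11/29 of each unit of subsidy.

Consumer share = 11/29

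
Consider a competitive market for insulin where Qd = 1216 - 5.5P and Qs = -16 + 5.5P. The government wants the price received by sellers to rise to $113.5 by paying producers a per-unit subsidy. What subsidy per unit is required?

Required subsidy s = $3 per unit

At a seller price of 113.5, quantity supplied is -16 + 5.5·113.5 = 608.25.
Buyers absorb 608.25 only when they pay Pb with 1216 − 5.5·Pb = 608.25, i.e. Pb = 110.5.
s = Ps − Pb = 113.5 − 110.5 = 3.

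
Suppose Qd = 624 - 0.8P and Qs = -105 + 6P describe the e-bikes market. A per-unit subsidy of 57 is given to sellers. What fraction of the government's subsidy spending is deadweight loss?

Pre-subsidy: 624 - 0.8P = -105 + 6P gives P* = 3645/34, Q* = 9150/17.
With the subsidy, sellers receive Ps = Pb + 57 for each unit, where Pb is the price buyers pay.
Supply in terms of Pb becomes Qs = -105 + 6(Pb + 57) = 237 + 6Pb. Setting this equal to demand: 624 - 0.8Pb = 237 + 6Pb, so Pb = 1935/34.
Sellers receive Ps = 1935/34 + 57 = 3873/34; Q' = 624 − 0.8·(1935/34) = 9834/17.
ΔCS = ½(9150/17 + 9834/17)(3645/34 − 1935/34) = 8115660/289; ΔPS = ½(9150/17 + 9834/17)(3873/34 − 3645/34) = 1082088/289.
Government spending = 57 × 9834/17 = 560538/17.
DWL = ½ × 57 × (9834/17 − 9150/17) = 19494/17; fraction = (19494/17) / (560538/17) = 57/1639.

DWL / government spending = 57/1639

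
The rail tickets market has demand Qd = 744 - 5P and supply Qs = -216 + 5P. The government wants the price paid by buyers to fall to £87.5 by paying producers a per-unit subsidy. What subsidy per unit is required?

Required subsidy s = £17 per unit

At a buyer price of 87.5, quantity demanded is 744 − 5·87.5 = 306.5.
Sellers supply 306.5 only when they receive Ps with -216 + 5·Ps = 306.5, i.e. Ps = 104.5.
s = Ps − Pb = 104.5 − 87.5 = 17.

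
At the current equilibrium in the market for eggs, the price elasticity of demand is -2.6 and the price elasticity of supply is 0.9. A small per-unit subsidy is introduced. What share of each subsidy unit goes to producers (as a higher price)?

Producer share = 26/35

For a small subsidy around the equilibrium, the benefit split depends on the relative slopes, which at a point are proportional to the elasticities.
Buyer share = εs/(εs + |εd|) = 0.9/(0.9 + 2.6) = 9/35; seller share = |εd|/(εs + |εd|) = 26/35.
So producers capture 26/35 of the subsidy.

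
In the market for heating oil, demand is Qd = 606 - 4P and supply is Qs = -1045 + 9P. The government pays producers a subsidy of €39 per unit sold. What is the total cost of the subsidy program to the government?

Pre-subsidy: 606 - 4P = -1045 + 9P gives P* = 127, Q* = 98.
With the subsidy, sellers receive Ps = Pb + 39 for each unit, where Pb is the price buyers pay.
Supply in terms of Pb becomes Qs = -1045 + 9(Pb + 39) = -694 + 9Pb. Setting this equal to demand: 606 - 4Pb = -694 + 9Pb, so Pb = 100.
Sellers receive Ps = 100 + 39 = 139; Q' = 606 − 4·100 = 206.
Government outlay = subsidy × quantity = 39 × 206 = 8034.

Government cost = €8034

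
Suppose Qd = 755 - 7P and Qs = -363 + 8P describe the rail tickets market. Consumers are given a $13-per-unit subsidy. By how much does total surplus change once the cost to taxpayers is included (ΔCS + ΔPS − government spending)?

Net change in total surplus = -4732/15

Pre-subsidy: 755 - 7P = -363 + 8P gives P* = 1118/15, Q* = 3499/15.
With the rebate, buyers effectively pay Pb = Ps − 13, where Ps is the price sellers receive.
Demand in terms of Ps becomes Qd = 755 − 7(Ps − 13) = 846 - 7Ps. Setting this equal to supply: 846 - 7Ps = -363 + 8Ps, so Ps = 80.6.
Buyers pay Pb = 80.6 − 13 = 67.6; Q' = -363 + 8·80.6 = 281.8.
ΔCS = ½(3499/15 + 281.8)(1118/15 − 67.6) = 401752/225; ΔPS = ½(3499/15 + 281.8)(80.6 − 1118/15) = 351533/225.
Government spending = 13 × 281.8 = 3663.4.
Net change = 401752/225 + 351533/225 − 3663.4 = -4732/15. The loss equals the DWL triangle ½·13·728/15.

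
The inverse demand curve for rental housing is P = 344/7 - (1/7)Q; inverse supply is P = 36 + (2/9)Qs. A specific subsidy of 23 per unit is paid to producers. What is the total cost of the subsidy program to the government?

Government cost = 2277

Pre-subsidy: 344/7 - (1/7)Q = 36 + (2/9)Q gives Q* = 36 and P* = 44.
With the subsidy, sellers receive Ps = Pb + 23 for each unit, where Pb is the price buyers pay.
On the curves, Pb = 344/7 - (1/7)Q and Ps = 36 + (2/9)Q; the wedge Ps − Pb = 23 gives 36 + (2/9)Q − (344/7 - (1/7)Q) = 23, so Q' = 99.
Then Pb = 344/7 − (1/7)·99 = 35 and Ps = 36 + (2/9)·99 = 58.
Government outlay = subsidy × quantity = 23 × 99 = 2277.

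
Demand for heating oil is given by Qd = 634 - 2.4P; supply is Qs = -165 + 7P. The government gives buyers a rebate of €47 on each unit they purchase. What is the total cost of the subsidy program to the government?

Government cost = €24158

Pre-subsidy: 634 - 2.4P = -165 + 7P gives P* = 85, Q* = 430.
With the rebate, buyers effectively pay Pb = Ps − 47, where Ps is the price sellers receive.
Demand in terms of Ps becomes Qd = 634 − 2.4(Ps − 47) = 746.8 - 2.4Ps. Setting this equal to supply: 746.8 - 2.4Ps = -165 + 7Ps, so Ps = 97.
Buyers pay Pb = 97 − 47 = 50; Q' = -165 + 7·97 = 514.
Government outlay = subsidy × quantity = 47 × 514 = 24158.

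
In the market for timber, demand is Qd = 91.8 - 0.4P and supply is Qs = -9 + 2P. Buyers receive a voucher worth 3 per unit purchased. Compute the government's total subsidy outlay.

Government cost = 228

Pre-subsidy: 91.8 - 0.4P = -9 + 2P gives P* = 42, Q* = 75.
With the rebate, buyers effectively pay Pb = Ps − 3, where Ps is the price sellers receive.
Demand in terms of Ps becomes Qd = 91.8 − 0.4(Ps − 3) = 93 - 0.4Ps. Setting this equal to supply: 93 - 0.4Ps = -9 + 2Ps, so Ps = 42.5.
Buyers pay Pb = 42.5 − 3 = 39.5; Q' = -9 + 2·42.5 = 76.
Government outlay = subsidy × quantity = 3 × 76 = 228.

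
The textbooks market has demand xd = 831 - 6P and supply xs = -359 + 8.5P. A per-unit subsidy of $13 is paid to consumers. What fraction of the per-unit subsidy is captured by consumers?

Consumer share = 17/29

Pre-subsidy: 831 - 6P = -359 + 8.5P gives P* = 2380/29, x* = 9819/29.
With the rebate, buyers effectively pay Pb = Ps − 13, where Ps is the price sellers receive.
Demand in terms of Ps becomes xd = 831 − 6(Ps − 13) = 909 - 6Ps. Setting this equal to supply: 909 - 6Ps = -359 + 8.5Ps, so Ps = 2536/29.
Buyers pay Pb = 2536/29 − 13 = 2159/29; x' = -359 + 8.5·(2536/29) = 11145/29.
Buyers' price falls by P* − Pb = 2380/29 − 2159/29 = 221/29; sellers' price rises by Ps − P* = 2536/29 − 2380/29 = 156/29.
So consumers capture (221/29)/13 = 17/29 of each unit of subsidy.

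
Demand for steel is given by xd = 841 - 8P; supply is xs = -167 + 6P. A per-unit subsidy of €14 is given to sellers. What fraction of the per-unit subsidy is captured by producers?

Producer share = 4/7

Pre-subsidy: 841 - 8P = -167 + 6P gives P* = 72, x* = 265.
With the subsidy, sellers receive Ps = Pb + 14 for each unit, where Pb is the price buyers pay.
Supply in terms of Pb becomes xs = -167 + 6(Pb + 14) = -83 + 6Pb. Setting this equal to demand: 841 - 8Pb = -83 + 6Pb, so Pb = 66.
Sellers receive Ps = 66 + 14 = 80; x' = 841 − 8·66 = 313.
Buyers' price falls by P* − Pb = 72 − 66 = 6; sellers' price rises by Ps − P* = 80 − 72 = 8.
So producers capture 8/14 = 4/7 of each unit of subsidy.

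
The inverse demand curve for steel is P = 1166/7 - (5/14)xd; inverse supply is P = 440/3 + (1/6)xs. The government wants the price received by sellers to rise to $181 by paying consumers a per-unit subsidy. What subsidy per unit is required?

Required subsidy s = $88 per unit

At a seller price of 181, quantity supplied is -880 + 6·181 = 206.
Buyers absorb 206 only when they pay Pb = 1166/7 − (5/14)·206 = 93.
s = Ps − Pb = 181 − 93 = 88.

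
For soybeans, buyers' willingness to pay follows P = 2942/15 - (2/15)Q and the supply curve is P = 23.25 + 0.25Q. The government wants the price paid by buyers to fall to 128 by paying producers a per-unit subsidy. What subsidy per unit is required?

At a buyer price of 128, quantity demanded is 1471 − 7.5·128 = 511.
Sellers supply 511 only when they receive Ps = 23.25 + 0.25·511 = 151.
s = Ps − Pb = 151 − 128 = 23.

Required subsidy s = 23 per unit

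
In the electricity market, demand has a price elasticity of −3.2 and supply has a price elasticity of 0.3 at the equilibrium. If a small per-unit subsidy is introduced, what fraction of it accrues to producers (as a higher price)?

For a small subsidy around the equilibrium, the benefit split depends on the relative slopes, which at a point are proportional to the elasticities.
Buyer share = εs/(εs + |εd|) = 0.3/(0.3 + 3.2) = 3/35; seller share = |εd|/(εs + |εd|) = 32/35.
So producers capture 32/35 of the subsidy.

Producer share = 32/35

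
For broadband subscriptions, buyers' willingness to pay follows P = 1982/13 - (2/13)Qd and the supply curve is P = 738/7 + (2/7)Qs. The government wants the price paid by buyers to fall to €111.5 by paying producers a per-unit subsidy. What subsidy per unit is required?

Required subsidy s = €70 per unit

At a buyer price of 111.5, quantity demanded is 991 − 6.5·111.5 = 266.25.
Sellers supply 266.25 only when they receive Ps = 738/7 + (2/7)·266.25 = 181.5.
s = Ps − Pb = 181.5 − 111.5 = 70.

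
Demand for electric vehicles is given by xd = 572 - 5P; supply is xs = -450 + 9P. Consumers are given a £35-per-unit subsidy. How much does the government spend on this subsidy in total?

Pre-subsidy: 572 - 5P = -450 + 9P gives P* = 73, x* = 207.
With the rebate, buyers effectively pay Pb = Ps − 35, where Ps is the price sellers receive.
Demand in terms of Ps becomes xd = 572 − 5(Ps − 35) = 747 - 5Ps. Setting this equal to supply: 747 - 5Ps = -450 + 9Ps, so Ps = 85.5.
Buyers pay Pb = 85.5 − 35 = 50.5; x' = -450 + 9·85.5 = 319.5.
Government outlay = subsidy × quantity = 35 × 319.5 = 11182.5.

Government cost = £11182.5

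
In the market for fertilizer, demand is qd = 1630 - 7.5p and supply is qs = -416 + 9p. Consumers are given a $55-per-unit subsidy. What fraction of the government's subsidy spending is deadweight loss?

Pre-subsidy: 1630 - 7.5p = -416 + 9p gives p* = 124, q* = 700.
With the rebate, buyers effectively pay pb = ps − 55, where ps is the price sellers receive.
Demand in terms of ps becomes qd = 1630 − 7.5(ps − 55) = 2042.5 - 7.5ps. Setting this equal to supply: 2042.5 - 7.5ps = -416 + 9ps, so ps = 149.
Buyers pay pb = 149 − 55 = 94; q' = -416 + 9·149 = 925.
ΔCS = ½(700 + 925)(124 − 94) = 24375; ΔPS = ½(700 + 925)(149 − 124) = 20312.5.
Government spending = 55 × 925 = 50875.
DWL = ½ × 55 × (925 − 700) = 6187.5; fraction = 6187.5 / 50875 = 9/74.

DWL / government spending = 9/74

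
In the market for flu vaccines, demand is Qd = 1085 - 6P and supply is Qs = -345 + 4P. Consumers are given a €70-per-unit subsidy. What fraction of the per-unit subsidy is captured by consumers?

Consumer share = 0.4

Pre-subsidy: 1085 - 6P = -345 + 4P gives P* = 143, Q* = 227.
With the rebate, buyers effectively pay Pb = Ps − 70, where Ps is the price sellers receive.
Demand in terms of Ps becomes Qd = 1085 − 6(Ps − 70) = 1505 - 6Ps. Setting this equal to supply: 1505 - 6Ps = -345 + 4Ps, so Ps = 185.
Buyers pay Pb = 185 − 70 = 115; Q' = -345 + 4·185 = 395.
Buyers' price falls by P* − Pb = 143 − 115 = 28; sellers' price rises by Ps − P* = 185 − 143 = 42.
So consumers capture 28/70 = 0.4 of each unit of subsidy.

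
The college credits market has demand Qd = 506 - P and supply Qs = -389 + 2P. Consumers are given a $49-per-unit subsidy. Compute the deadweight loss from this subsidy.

Pre-subsidy: 506 - P = -389 + 2P gives P* = 895/3, Q* = 623/3.
With the rebate, buyers effectively pay Pb = Ps − 49, where Ps is the price sellers receive.
Demand in terms of Ps becomes Qd = 506 − 1(Ps − 49) = 555 - Ps. Setting this equal to supply: 555 - Ps = -389 + 2Ps, so Ps = 944/3.
Buyers pay Pb = 944/3 − 49 = 797/3; Q' = -389 + 2·(944/3) = 721/3.
The subsidy expands output by 721/3 − 623/3 = 98/3 past the efficient level; on those units the gap between marginal cost and willingness to pay runs from 0 up to 49.
DWL = ½ × 49 × 98/3 = 2401/3.

Deadweight loss = 2401/3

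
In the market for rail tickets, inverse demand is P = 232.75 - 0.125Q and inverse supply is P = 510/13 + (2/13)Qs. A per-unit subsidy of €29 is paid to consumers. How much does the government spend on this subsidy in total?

Government cost = €23142

Pre-subsidy: 232.75 - 0.125Q = 510/13 + (2/13)Q gives Q* = 694 and P* = 146.
With the rebate, buyers effectively pay Pb = Ps − 29, where Ps is the price sellers receive.
On the curves, Pb = 232.75 - 0.125Q and Ps = 510/13 + (2/13)Q; the wedge Ps − Pb = 29 gives 510/13 + (2/13)Q − (232.75 - 0.125Q) = 29, so Q' = 798.
Then Pb = 232.75 − 0.125·798 = 133 and Ps = 510/13 + (2/13)·798 = 162.
Government outlay = subsidy × quantity = 29 × 798 = 23142.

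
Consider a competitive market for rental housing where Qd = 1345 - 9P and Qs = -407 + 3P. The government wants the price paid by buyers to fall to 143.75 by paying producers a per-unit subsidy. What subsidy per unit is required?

At a buyer price of 143.75, quantity demanded is 1345 − 9·143.75 = 51.25.
Sellers supply 51.25 only when they receive Ps with -407 + 3·Ps = 51.25, i.e. Ps = 152.75.
s = Ps − Pb = 152.75 − 143.75 = 9.

Required subsidy s = 9 per unit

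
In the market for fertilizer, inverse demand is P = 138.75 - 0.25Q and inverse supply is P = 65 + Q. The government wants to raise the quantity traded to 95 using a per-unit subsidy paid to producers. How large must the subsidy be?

Required subsidy s = 45 per unit

At Q = 95, from the demand curve buyers pay Pb = 138.75 − 0.25·95 = 115; from the supply curve sellers need Ps = 65 + 1·95 = 160.
The subsidy must fill the gap: s = Ps − Pb = 160 − 115 = 45.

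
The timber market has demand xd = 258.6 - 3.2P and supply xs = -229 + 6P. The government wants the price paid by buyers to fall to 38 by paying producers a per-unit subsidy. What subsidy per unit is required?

At a buyer price of 38, quantity demanded is 258.6 − 3.2·38 = 137.
Sellers supply 137 only when they receive Ps with -229 + 6·Ps = 137, i.e. Ps = 61.
s = Ps − Pb = 61 − 38 = 23.

Required subsidy s = 23 per unit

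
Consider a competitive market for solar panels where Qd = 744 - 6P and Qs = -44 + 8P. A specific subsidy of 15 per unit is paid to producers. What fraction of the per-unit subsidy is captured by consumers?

Pre-subsidy: 744 - 6P = -44 + 8P gives P* = 394/7, Q* = 2844/7.
With the subsidy, sellers receive Ps = Pb + 15 for each unit, where Pb is the price buyers pay.
Supply in terms of Pb becomes Qs = -44 + 8(Pb + 15) = 76 + 8Pb. Setting this equal to demand: 744 - 6Pb = 76 + 8Pb, so Pb = 334/7.
Sellers receive Ps = 334/7 + 15 = 439/7; Q' = 744 − 6·(334/7) = 3204/7.
Buyers' price falls by P* − Pb = 394/7 − 334/7 = 60/7; sellers' price rises by Ps − P* = 439/7 − 394/7 = 45/7.
So consumers capture (60/7)/15 = 4/7 of each unit of subsidy.

Consumer share = 4/7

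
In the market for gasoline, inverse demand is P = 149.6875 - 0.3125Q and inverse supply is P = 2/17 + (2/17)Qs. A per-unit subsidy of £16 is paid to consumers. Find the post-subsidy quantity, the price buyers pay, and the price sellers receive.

Q' = 45035/117; buyers pay 3440/117; sellers receive 5312/117

Pre-subsidy: 149.6875 - 0.3125Q = 2/17 + (2/17)Q gives Q* = 13561/39 and P* = 1600/39.
With the rebate, buyers effectively pay Pb = Ps − 16, where Ps is the price sellers receive.
On the curves, Pb = 149.6875 - 0.3125Q and Ps = 2/17 + (2/17)Q; the wedge Ps − Pb = 16 gives 2/17 + (2/17)Q − (149.6875 - 0.3125Q) = 16, so Q' = 45035/117.
Then Pb = 149.6875 − 0.3125·(45035/117) = 3440/117 and Ps = 2/17 + (2/17)·(45035/117) = 5312/117.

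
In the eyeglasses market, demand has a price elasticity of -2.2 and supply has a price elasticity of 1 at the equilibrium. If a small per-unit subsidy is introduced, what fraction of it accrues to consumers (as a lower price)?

For a small subsidy around the equilibrium, the benefit split depends on the relative slopes, which at a point are proportional to the elasticities.
Buyer share = εs/(εs + |εd|) = 1/(1 + 2.2) = 0.3125; seller share = |εd|/(εs + |εd|) = 0.6875.

Consumer share = 0.3125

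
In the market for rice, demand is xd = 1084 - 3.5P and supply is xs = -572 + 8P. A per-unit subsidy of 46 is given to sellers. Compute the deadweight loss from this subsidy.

Pre-subsidy: 1084 - 3.5P = -572 + 8P gives P* = 144, x* = 580.
With the subsidy, sellers receive Ps = Pb + 46 for each unit, where Pb is the price buyers pay.
Supply in terms of Pb becomes xs = -572 + 8(Pb + 46) = -204 + 8Pb. Setting this equal to demand: 1084 - 3.5Pb = -204 + 8Pb, so Pb = 112.
Sellers receive Ps = 112 + 46 = 158; x' = 1084 − 3.5·112 = 692.
The subsidy expands output by 692 − 580 = 112 past the efficient level; on those units the gap between marginal cost and willingness to pay runs from 0 up to 46.
DWL = ½ × 46 × 112 = 2576.

Deadweight loss = 2576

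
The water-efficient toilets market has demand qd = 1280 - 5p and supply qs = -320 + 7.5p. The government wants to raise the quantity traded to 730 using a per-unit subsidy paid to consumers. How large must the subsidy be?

At q = 730, invert demand for the buyer price: pb = (1280 − 730)/5 = 110; invert supply for the seller price: ps = (730 − (-320))/7.5 = 140.
The subsidy must fill the gap: s = ps − pb = 140 − 110 = 30.

Required subsidy s = 30 per unit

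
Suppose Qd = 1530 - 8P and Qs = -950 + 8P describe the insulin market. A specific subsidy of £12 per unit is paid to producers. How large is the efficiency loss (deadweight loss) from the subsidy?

Deadweight loss = £288

Pre-subsidy: 1530 - 8P = -950 + 8P gives P* = 155, Q* = 290.
With the subsidy, sellers receive Ps = Pb + 12 for each unit, where Pb is the price buyers pay.
Supply in terms of Pb becomes Qs = -950 + 8(Pb + 12) = -854 + 8Pb. Setting this equal to demand: 1530 - 8Pb = -854 + 8Pb, so Pb = 149.
Sellers receive Ps = 149 + 12 = 161; Q' = 1530 − 8·149 = 338.
The subsidy expands output by 338 − 290 = 48 past the efficient level; on those units the gap between marginal cost and willingness to pay runs from 0 up to 12.
DWL = ½ × 12 × 48 = 288.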